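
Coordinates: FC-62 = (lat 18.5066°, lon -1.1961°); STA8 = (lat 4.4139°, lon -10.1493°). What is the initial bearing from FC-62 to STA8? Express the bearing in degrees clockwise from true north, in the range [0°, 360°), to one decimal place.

212.9°

Δλ = -8.9532°
y = sin Δλ · cos φ₂ = -0.155166
x = cos φ₁ sin φ₂ − sin φ₁ cos φ₂ cos Δλ = -0.239635
θ = atan2(y, x) = -147.0766° → 212.9234° (mod 360°)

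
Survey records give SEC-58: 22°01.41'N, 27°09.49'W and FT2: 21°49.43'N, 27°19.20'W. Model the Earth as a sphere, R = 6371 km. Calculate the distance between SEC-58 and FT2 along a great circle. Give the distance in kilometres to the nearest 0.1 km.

27.8 km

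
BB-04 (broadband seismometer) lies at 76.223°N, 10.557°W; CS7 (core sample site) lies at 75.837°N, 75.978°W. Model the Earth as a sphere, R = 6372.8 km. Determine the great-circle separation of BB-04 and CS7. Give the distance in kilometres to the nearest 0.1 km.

1667.9 km

Δφ = -0.3860°,  Δλ = -65.4210°
a = sin²(Δφ/2) + cos φ₁ cos φ₂ sin²(Δλ/2) = 0.017028
c = 2·arcsin(√a) = 0.261725 rad = 14.9958°
d = R·c = 6372.8 × 0.261725 = 1667.9 km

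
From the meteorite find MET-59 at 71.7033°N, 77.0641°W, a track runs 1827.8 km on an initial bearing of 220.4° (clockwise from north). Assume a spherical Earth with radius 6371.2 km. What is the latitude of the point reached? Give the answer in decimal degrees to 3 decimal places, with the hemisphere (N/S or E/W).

δ = d/R = 1827.8/6371.2 = 0.286885 rad
φ₂ = arcsin(sin φ₁ cos δ + cos φ₁ sin δ cos θ)
   = arcsin(0.94944·0.95913 + 0.31394·0.28297·-0.76154) = 57.45718°
λ₂ = λ₁ + atan2(sin θ sin δ cos φ₁, cos δ − sin φ₁ sin φ₂) = -96.99756°

57.457°N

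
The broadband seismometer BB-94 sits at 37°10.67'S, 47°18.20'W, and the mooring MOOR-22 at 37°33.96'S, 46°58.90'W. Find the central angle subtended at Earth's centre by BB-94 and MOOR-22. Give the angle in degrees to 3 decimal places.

0.465°

BB-94: φ = -37.17783°, λ = -47.30333°
MOOR-22: φ = -37.56600°, λ = -46.98167°
Δφ = -0.3882°,  Δλ = 0.3217°
a = sin²(Δφ/2) + cos φ₁ cos φ₂ sin²(Δλ/2) = 0.000016
c = 2·arcsin(√a) = 0.008112 rad = 0.4648°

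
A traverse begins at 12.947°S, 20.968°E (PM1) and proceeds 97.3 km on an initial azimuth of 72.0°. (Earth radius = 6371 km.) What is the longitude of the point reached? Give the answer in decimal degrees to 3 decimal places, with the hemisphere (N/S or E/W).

21.821°E

δ = d/R = 97.3/6371 = 0.015272 rad
φ₂ = arcsin(sin φ₁ cos δ + cos φ₁ sin δ cos θ)
   = arcsin(-0.22405·0.99988 + 0.97458·0.01527·0.30902) = -12.67522°
λ₂ = λ₁ + atan2(sin θ sin δ cos φ₁, cos δ − sin φ₁ sin φ₂) = 21.82100°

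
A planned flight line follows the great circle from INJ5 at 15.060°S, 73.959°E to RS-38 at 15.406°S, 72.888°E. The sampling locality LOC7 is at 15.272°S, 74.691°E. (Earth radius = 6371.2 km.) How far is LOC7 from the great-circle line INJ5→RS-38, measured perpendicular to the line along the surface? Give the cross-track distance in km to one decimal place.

47.6 km

δ₁₃ = central angle INJ5→LOC7 = 0.012874 rad  (haversine)
θ₁₃ = bearing INJ5→LOC7 = 106.798°,  θ₁₂ = bearing INJ5→RS-38 = 251.348°
dₓₜ = R·arcsin(sin δ₁₃ · sin(θ₁₃ − θ₁₂)) = 6371.2·arcsin(0.01287·sin(-144.550°)) = -47.572 km
|dₓₜ| = 47.572 km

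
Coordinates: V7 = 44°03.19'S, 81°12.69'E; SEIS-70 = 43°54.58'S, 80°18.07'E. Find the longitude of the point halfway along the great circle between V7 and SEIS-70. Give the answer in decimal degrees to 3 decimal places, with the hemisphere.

V7: φ = -44.05317°, λ = +81.21150°
SEIS-70: φ = -43.90967°, λ = +80.30117°
Bx = cos φ₂ cos Δλ = 0.720343,  By = cos φ₂ sin Δλ = -0.011446
φₘ = atan2(sin φ₁ + sin φ₂, √((cos φ₁ + Bx)² + By²)) = -43.98232°
λₘ = λ₁ + atan2(By, cos φ₁ + Bx) = 80.75578°

80.756°E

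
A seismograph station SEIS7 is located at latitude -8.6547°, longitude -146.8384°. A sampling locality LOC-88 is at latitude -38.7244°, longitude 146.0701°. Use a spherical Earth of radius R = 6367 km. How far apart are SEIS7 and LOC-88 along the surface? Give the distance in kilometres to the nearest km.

7420 km

Δφ = -30.0697°,  Δλ = -67.0915°
a = sin²(Δφ/2) + cos φ₁ cos φ₂ sin²(Δλ/2) = 0.302817
c = 2·arcsin(√a) = 1.165419 rad = 66.7736°
d = R·c = 6367 × 1.165419 = 7420.2 km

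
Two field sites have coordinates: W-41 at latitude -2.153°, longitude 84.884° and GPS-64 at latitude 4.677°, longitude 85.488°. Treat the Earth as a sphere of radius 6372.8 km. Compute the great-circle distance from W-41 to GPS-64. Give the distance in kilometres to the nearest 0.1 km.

762.6 km

Δφ = 6.8300°,  Δλ = 0.6040°
a = sin²(Δφ/2) + cos φ₁ cos φ₂ sin²(Δλ/2) = 0.003576
c = 2·arcsin(√a) = 0.119670 rad = 6.8566°
d = R·c = 6372.8 × 0.119670 = 762.6 km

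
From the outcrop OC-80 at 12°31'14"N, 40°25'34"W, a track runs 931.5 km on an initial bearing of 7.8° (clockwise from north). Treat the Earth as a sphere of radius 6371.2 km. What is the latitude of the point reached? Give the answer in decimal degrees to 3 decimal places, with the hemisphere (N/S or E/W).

20.817°N

OC-80: φ = +12.52056°, λ = -40.42611°
δ = d/R = 931.5/6371.2 = 0.146205 rad
φ₂ = arcsin(sin φ₁ cos δ + cos φ₁ sin δ cos θ)
   = arcsin(0.21679·0.98933 + 0.97622·0.14568·0.99075) = 20.81679°
λ₂ = λ₁ + atan2(sin θ sin δ cos φ₁, cos δ − sin φ₁ sin φ₂) = -39.21407°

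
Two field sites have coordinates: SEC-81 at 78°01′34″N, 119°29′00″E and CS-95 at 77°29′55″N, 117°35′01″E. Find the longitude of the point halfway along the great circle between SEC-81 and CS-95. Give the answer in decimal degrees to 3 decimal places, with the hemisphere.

118.513°E

SEC-81: φ = +78.02611°, λ = +119.48333°
CS-95: φ = +77.49861°, λ = +117.58361°
Bx = cos φ₂ cos Δλ = 0.216344,  By = cos φ₂ sin Δλ = -0.007176
φₘ = atan2(sin φ₁ + sin φ₂, √((cos φ₁ + Bx)² + By²)) = 77.76399°
λₘ = λ₁ + atan2(By, cos φ₁ + Bx) = 118.51331°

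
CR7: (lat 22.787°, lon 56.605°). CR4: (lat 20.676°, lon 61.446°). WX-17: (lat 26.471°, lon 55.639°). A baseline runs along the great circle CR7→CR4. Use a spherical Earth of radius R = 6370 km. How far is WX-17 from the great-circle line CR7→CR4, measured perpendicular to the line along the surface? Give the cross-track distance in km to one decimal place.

334.2 km

δ₁₃ = central angle CR7→WX-17 = 0.066098 rad  (haversine)
θ₁₃ = bearing CR7→WX-17 = 346.792°,  θ₁₂ = bearing CR7→CR4 = 114.236°
dₓₜ = R·arcsin(sin δ₁₃ · sin(θ₁₃ − θ₁₂)) = 6370·arcsin(0.06605·sin(232.556°)) = -334.200 km
|dₓₜ| = 334.200 km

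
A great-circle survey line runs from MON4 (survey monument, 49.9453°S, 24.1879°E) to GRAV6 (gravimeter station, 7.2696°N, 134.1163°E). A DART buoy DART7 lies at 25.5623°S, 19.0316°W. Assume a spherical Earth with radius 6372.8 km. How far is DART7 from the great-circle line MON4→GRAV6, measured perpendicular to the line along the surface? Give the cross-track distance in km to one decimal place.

677.6 km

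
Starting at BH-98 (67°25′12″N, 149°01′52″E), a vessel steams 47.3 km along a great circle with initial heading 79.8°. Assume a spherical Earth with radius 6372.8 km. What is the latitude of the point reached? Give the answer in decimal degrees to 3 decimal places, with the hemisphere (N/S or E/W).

BH-98: φ = +67.42000°, λ = +149.03111°
δ = d/R = 47.3/6372.8 = 0.007422 rad
φ₂ = arcsin(sin φ₁ cos δ + cos φ₁ sin δ cos θ)
   = arcsin(0.92334·0.99997 + 0.38397·0.00742·0.17708) = 67.49162°
λ₂ = λ₁ + atan2(sin θ sin δ cos φ₁, cos δ − sin φ₁ sin φ₂) = 150.12447°

67.492°N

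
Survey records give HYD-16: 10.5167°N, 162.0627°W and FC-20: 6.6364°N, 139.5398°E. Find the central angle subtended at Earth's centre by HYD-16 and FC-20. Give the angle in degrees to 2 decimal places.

57.80°

Δφ = -3.8803°,  Δλ = -58.3975°
a = sin²(Δφ/2) + cos φ₁ cos φ₂ sin²(Δλ/2) = 0.233569
c = 2·arcsin(√a) = 1.008817 rad = 57.8010°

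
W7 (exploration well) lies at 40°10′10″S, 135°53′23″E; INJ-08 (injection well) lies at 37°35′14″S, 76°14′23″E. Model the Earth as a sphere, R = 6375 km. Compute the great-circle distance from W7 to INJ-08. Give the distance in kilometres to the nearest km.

W7: φ = -40.16944°, λ = +135.88972°
INJ-08: φ = -37.58722°, λ = +76.23972°
Δφ = 2.5822°,  Δλ = -59.6500°
a = sin²(Δφ/2) + cos φ₁ cos φ₂ sin²(Δλ/2) = 0.150290
c = 2·arcsin(√a) = 0.796210 rad = 45.6195°
d = R·c = 6375 × 0.796210 = 5075.8 km

5076 km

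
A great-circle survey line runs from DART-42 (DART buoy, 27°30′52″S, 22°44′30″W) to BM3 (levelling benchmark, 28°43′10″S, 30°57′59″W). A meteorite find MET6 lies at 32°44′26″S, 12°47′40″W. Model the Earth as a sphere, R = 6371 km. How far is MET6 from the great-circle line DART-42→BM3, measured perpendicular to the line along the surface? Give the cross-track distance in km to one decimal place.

789.7 km

DART-42: φ = -27.51444°, λ = -22.74167°
BM3: φ = -28.71944°, λ = -30.96639°
MET6: φ = -32.74056°, λ = -12.79444°
δ₁₃ = central angle DART-42→MET6 = 0.175561 rad  (haversine)
θ₁₃ = bearing DART-42→MET6 = 123.707°,  θ₁₂ = bearing DART-42→BM3 = 258.644°
dₓₜ = R·arcsin(sin δ₁₃ · sin(θ₁₃ − θ₁₂)) = 6371·arcsin(0.17466·sin(-134.937°)) = -789.732 km
|dₓₜ| = 789.732 km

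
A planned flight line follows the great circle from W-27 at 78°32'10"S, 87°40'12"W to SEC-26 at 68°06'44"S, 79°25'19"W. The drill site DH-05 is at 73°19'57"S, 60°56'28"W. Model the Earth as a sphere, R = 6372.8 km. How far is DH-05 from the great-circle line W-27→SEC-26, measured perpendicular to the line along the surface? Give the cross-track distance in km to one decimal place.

W-27: φ = -78.53611°, λ = -87.67000°
SEC-26: φ = -68.11222°, λ = -79.42194°
DH-05: φ = -73.33250°, λ = -60.94111°
δ₁₃ = central angle W-27→DH-05 = 0.143039 rad  (haversine)
θ₁₃ = bearing W-27→DH-05 = 64.816°,  θ₁₂ = bearing W-27→SEC-26 = 16.799°
dₓₜ = R·arcsin(sin δ₁₃ · sin(θ₁₃ − θ₁₂)) = 6372.8·arcsin(0.14255·sin(48.018°)) = 676.569 km
|dₓₜ| = 676.569 km

676.6 km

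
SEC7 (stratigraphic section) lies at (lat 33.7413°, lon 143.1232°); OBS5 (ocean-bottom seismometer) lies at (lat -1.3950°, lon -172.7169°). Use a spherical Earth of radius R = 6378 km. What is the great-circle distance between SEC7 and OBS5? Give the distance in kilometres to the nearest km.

6050 km

Δφ = -35.1363°,  Δλ = 44.1599°
a = sin²(Δφ/2) + cos φ₁ cos φ₂ sin²(Δλ/2) = 0.208572
c = 2·arcsin(√a) = 0.948557 rad = 54.3483°
d = R·c = 6378 × 0.948557 = 6049.9 km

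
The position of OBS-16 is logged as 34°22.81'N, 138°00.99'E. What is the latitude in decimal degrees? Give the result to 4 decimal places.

34.3802°N

34° + 22.81′/60 = 34 + 0.38017 = 34.3802°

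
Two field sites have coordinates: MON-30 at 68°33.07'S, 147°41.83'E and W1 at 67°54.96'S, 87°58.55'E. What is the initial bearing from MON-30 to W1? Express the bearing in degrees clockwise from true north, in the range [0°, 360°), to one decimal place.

243.4°

MON-30: φ = -68.55117°, λ = +147.69717°
W1: φ = -67.91600°, λ = +87.97583°
Δλ = -59.7213°
y = sin Δλ · cos φ₂ = -0.324678
x = cos φ₁ sin φ₂ − sin φ₁ cos φ₂ cos Δλ = -0.162407
θ = atan2(y, x) = -116.5746° → 243.4254° (mod 360°)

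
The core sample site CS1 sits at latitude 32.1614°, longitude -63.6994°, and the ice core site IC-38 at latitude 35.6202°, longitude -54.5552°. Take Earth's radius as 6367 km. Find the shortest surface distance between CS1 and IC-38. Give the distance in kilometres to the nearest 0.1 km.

926.4 km

Δφ = 3.4588°,  Δλ = 9.1442°
a = sin²(Δφ/2) + cos φ₁ cos φ₂ sin²(Δλ/2) = 0.005284
c = 2·arcsin(√a) = 0.145504 rad = 8.3368°
d = R·c = 6367 × 0.145504 = 926.4 km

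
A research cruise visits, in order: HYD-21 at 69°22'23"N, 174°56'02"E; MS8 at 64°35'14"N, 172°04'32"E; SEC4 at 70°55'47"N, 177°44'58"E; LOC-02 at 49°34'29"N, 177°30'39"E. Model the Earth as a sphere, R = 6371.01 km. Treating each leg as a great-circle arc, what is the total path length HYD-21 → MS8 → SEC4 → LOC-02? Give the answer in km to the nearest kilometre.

HYD-21: φ = +69.37306°, λ = +174.93389°
MS8: φ = +64.58722°, λ = +172.07556°
SEC4: φ = +70.92972°, λ = +177.74944°
LOC-02: φ = +49.57472°, λ = +177.51083°
HYD-21→MS8: c = 0.085753 rad, d = 546.34 km
MS8→SEC4: c = 0.116751 rad, d = 743.82 km
SEC4→LOC-02: c = 0.372720 rad, d = 2374.60 km
Total = 546.34 + 743.82 + 2374.60 = 3664.76 km

3665 km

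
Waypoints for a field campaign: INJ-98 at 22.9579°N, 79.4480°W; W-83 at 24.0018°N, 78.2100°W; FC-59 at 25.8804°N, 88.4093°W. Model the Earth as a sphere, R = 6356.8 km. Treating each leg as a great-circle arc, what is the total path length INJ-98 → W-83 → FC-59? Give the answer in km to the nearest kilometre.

INJ-98→W-83: c = 0.026920 rad, d = 171.13 km
W-83→FC-59: c = 0.164658 rad, d = 1046.70 km
Total = 171.13 + 1046.70 = 1217.82 km

1218 km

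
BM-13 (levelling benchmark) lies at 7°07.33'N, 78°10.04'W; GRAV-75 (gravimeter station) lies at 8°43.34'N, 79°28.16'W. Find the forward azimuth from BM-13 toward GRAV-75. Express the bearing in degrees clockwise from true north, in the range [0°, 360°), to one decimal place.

321.2°

BM-13: φ = +7.12217°, λ = -78.16733°
GRAV-75: φ = +8.72233°, λ = -79.46933°
Δλ = -1.3020°
y = sin Δλ · cos φ₂ = -0.022459
x = cos φ₁ sin φ₂ − sin φ₁ cos φ₂ cos Δλ = 0.027956
θ = atan2(y, x) = -38.7777° → 321.2223° (mod 360°)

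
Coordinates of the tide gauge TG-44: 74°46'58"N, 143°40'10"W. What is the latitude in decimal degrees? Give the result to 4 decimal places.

74.7828°N

74° + 46′/60 + 58″/3600 = 74 + 0.76667 + 0.01611 = 74.7828°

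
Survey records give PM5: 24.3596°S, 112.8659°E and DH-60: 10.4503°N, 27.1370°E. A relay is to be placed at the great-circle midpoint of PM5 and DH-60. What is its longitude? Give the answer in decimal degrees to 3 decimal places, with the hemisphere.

67.969°E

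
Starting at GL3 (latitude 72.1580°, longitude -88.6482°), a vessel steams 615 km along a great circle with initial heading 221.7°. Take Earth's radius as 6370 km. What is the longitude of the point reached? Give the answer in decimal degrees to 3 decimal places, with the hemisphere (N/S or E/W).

98.391°W

δ = d/R = 615/6370 = 0.096546 rad
φ₂ = arcsin(sin φ₁ cos δ + cos φ₁ sin δ cos θ)
   = arcsin(0.95191·0.99534 + 0.30639·0.09640·-0.74664) = 67.73176°
λ₂ = λ₁ + atan2(sin θ sin δ cos φ₁, cos δ − sin φ₁ sin φ₂) = -98.39083°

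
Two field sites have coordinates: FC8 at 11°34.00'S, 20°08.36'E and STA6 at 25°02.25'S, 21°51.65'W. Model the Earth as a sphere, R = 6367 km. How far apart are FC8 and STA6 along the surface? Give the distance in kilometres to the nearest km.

4654 km

FC8: φ = -11.56667°, λ = +20.13933°
STA6: φ = -25.03750°, λ = -21.86083°
Δφ = -13.4708°,  Δλ = -42.0002°
a = sin²(Δφ/2) + cos φ₁ cos φ₂ sin²(Δλ/2) = 0.127753
c = 2·arcsin(√a) = 0.731019 rad = 41.8843°
d = R·c = 6367 × 0.731019 = 4654.4 km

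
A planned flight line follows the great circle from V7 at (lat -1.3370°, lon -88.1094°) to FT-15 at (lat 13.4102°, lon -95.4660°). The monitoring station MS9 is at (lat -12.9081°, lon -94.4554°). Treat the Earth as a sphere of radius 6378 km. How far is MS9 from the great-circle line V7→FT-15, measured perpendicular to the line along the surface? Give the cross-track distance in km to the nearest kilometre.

1187 km

δ₁₃ = central angle V7→MS9 = 0.229828 rad  (haversine)
θ₁₃ = bearing V7→MS9 = 208.225°,  θ₁₂ = bearing V7→FT-15 = 333.911°
dₓₜ = R·arcsin(sin δ₁₃ · sin(θ₁₃ − θ₁₂)) = 6378·arcsin(0.22781·sin(-125.686°)) = -1186.982 km
|dₓₜ| = 1186.982 km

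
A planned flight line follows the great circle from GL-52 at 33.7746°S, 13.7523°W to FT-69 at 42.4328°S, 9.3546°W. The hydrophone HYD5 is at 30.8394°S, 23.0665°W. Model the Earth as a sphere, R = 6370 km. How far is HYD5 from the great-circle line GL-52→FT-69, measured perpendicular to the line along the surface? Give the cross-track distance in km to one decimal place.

731.0 km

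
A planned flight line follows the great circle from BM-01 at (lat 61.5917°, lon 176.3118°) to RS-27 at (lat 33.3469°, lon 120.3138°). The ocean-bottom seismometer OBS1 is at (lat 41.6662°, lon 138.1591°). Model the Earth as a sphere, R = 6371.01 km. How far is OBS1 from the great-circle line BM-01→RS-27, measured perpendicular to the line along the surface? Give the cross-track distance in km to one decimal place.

629.3 km

δ₁₃ = central angle BM-01→OBS1 = 0.527216 rad  (haversine)
θ₁₃ = bearing BM-01→OBS1 = 246.524°,  θ₁₂ = bearing BM-01→RS-27 = 257.828°
dₓₜ = R·arcsin(sin δ₁₃ · sin(θ₁₃ − θ₁₂)) = 6371.01·arcsin(0.50313·sin(-11.304°)) = -629.328 km
|dₓₜ| = 629.328 km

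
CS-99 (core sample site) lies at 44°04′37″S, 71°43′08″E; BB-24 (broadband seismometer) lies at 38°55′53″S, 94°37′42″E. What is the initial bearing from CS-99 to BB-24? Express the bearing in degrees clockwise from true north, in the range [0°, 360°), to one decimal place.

81.2°

CS-99: φ = -44.07694°, λ = +71.71889°
BB-24: φ = -38.93139°, λ = +94.62833°
Δλ = 22.9094°
y = sin Δλ · cos φ₂ = 0.302817
x = cos φ₁ sin φ₂ − sin φ₁ cos φ₂ cos Δλ = 0.047003
θ = atan2(y, x) = 81.1770° → 81.1770° (mod 360°)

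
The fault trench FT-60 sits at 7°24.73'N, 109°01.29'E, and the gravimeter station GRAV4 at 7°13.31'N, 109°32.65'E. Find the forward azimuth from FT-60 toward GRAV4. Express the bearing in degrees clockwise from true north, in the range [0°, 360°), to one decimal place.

FT-60: φ = +7.41217°, λ = +109.02150°
GRAV4: φ = +7.22183°, λ = +109.54417°
Δλ = 0.5227°
y = sin Δλ · cos φ₂ = 0.009050
x = cos φ₁ sin φ₂ − sin φ₁ cos φ₂ cos Δλ = -0.003317
θ = atan2(y, x) = 110.1272° → 110.1272° (mod 360°)

110.1°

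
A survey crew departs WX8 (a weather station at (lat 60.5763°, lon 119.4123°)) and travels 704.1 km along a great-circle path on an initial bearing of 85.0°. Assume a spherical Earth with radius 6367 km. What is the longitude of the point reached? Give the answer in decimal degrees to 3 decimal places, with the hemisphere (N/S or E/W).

δ = d/R = 704.1/6367 = 0.110586 rad
φ₂ = arcsin(sin φ₁ cos δ + cos φ₁ sin δ cos θ)
   = arcsin(0.87101·0.99389 + 0.49126·0.11036·0.08716) = 60.50695°
λ₂ = λ₁ + atan2(sin θ sin δ cos φ₁, cos δ − sin φ₁ sin φ₂) = 132.31595°

132.316°E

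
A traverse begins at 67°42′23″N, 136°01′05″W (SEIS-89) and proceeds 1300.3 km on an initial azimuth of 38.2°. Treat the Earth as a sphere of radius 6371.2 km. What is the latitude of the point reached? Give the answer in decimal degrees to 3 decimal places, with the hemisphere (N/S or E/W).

SEIS-89: φ = +67.70639°, λ = -136.01806°
δ = d/R = 1300.3/6371.2 = 0.204090 rad
φ₂ = arcsin(sin φ₁ cos δ + cos φ₁ sin δ cos θ)
   = arcsin(0.92525·0.97925 + 0.37935·0.20268·0.78586) = 75.12104°
λ₂ = λ₁ + atan2(sin θ sin δ cos φ₁, cos δ − sin φ₁ sin φ₂) = -106.80138°

75.121°N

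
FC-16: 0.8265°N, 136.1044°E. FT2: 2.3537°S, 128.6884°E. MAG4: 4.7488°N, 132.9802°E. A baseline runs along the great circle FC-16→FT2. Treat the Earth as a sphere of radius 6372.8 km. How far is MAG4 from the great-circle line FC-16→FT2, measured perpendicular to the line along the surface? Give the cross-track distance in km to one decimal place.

537.9 km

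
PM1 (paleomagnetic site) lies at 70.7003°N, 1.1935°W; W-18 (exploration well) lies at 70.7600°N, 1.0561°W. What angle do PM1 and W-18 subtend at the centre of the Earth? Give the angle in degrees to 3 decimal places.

0.075°

Δφ = 0.0597°,  Δλ = 0.1374°
a = sin²(Δφ/2) + cos φ₁ cos φ₂ sin²(Δλ/2) = 0.000000
c = 2·arcsin(√a) = 0.001308 rad = 0.0750°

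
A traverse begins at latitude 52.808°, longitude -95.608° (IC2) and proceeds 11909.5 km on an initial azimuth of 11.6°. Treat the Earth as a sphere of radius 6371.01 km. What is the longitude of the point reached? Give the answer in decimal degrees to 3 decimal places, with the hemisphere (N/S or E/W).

δ = d/R = 11909.5/6371.01 = 1.869327 rad
φ₂ = arcsin(sin φ₁ cos δ + cos φ₁ sin δ cos θ)
   = arcsin(0.79661·-0.29412 + 0.60449·0.95577·0.97958) = 19.36918°
λ₂ = λ₁ + atan2(sin θ sin δ cos φ₁, cos δ − sin φ₁ sin φ₂) = 72.63776°

72.638°E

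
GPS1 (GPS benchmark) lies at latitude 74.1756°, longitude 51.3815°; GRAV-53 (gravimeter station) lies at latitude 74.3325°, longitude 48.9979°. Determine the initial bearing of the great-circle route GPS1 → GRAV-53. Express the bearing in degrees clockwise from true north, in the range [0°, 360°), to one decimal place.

284.8°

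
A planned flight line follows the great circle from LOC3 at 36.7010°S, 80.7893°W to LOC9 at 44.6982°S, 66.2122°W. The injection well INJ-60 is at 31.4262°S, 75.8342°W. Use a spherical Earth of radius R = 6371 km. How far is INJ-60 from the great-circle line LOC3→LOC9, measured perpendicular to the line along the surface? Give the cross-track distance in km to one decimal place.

δ₁₃ = central angle LOC3→INJ-60 = 0.116614 rad  (haversine)
θ₁₃ = bearing LOC3→INJ-60 = 39.307°,  θ₁₂ = bearing LOC3→LOC9 = 130.501°
dₓₜ = R·arcsin(sin δ₁₃ · sin(θ₁₃ − θ₁₂)) = 6371·arcsin(0.11635·sin(-91.193°)) = -742.784 km
|dₓₜ| = 742.784 km

742.8 km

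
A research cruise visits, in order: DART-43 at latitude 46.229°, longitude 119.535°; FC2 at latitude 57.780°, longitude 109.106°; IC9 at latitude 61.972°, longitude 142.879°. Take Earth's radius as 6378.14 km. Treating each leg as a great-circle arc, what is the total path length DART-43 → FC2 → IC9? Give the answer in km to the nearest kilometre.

3387 km

DART-43→FC2: c = 0.230056 rad, d = 1467.33 km
FC2→IC9: c = 0.300984 rad, d = 1919.72 km
Total = 1467.33 + 1919.72 = 3387.04 km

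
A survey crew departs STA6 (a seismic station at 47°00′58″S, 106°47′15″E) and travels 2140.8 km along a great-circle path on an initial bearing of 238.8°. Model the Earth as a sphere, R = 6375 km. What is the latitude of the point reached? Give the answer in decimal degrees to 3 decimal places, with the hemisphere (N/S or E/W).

53.811°S

STA6: φ = -47.01611°, λ = +106.78750°
δ = d/R = 2140.8/6375 = 0.335812 rad
φ₂ = arcsin(sin φ₁ cos δ + cos φ₁ sin δ cos θ)
   = arcsin(-0.73155·0.94414 + 0.68179·0.32954·-0.51803) = -53.81077°
λ₂ = λ₁ + atan2(sin θ sin δ cos φ₁, cos δ − sin φ₁ sin φ₂) = 78.27284°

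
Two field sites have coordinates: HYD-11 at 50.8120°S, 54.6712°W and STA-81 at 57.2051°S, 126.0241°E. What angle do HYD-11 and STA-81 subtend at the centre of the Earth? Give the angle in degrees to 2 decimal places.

Δφ = -6.3931°,  Δλ = -179.3047°
a = sin²(Δφ/2) + cos φ₁ cos φ₂ sin²(Δλ/2) = 0.345337
c = 2·arcsin(√a) = 1.256312 rad = 71.9814°

71.98°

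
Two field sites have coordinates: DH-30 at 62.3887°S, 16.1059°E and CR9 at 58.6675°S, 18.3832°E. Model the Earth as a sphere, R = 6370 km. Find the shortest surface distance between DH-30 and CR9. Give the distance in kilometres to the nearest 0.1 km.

Δφ = 3.7212°,  Δλ = 2.2773°
a = sin²(Δφ/2) + cos φ₁ cos φ₂ sin²(Δλ/2) = 0.001149
c = 2·arcsin(√a) = 0.067817 rad = 3.8856°
d = R·c = 6370 × 0.067817 = 432.0 km

432.0 km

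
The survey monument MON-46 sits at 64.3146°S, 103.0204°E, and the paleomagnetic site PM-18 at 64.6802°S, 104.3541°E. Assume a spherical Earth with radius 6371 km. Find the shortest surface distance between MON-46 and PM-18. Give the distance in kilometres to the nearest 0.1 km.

Δφ = -0.3656°,  Δλ = 1.3337°
a = sin²(Δφ/2) + cos φ₁ cos φ₂ sin²(Δλ/2) = 0.000035
c = 2·arcsin(√a) = 0.011881 rad = 0.6807°
d = R·c = 6371 × 0.011881 = 75.7 km

75.7 km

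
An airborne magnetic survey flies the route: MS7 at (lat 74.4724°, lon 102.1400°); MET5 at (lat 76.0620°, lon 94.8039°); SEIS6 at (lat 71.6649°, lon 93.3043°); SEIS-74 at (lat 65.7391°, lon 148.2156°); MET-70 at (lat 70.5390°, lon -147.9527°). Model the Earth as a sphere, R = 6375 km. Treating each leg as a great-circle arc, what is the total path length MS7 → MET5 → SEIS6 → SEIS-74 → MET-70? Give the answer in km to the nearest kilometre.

5557 km

MS7→MET5: c = 0.042727 rad, d = 272.39 km
MET5→SEIS6: c = 0.077082 rad, d = 491.40 km
SEIS6→SEIS-74: c = 0.349037 rad, d = 2225.11 km
SEIS-74→MET-70: c = 0.402792 rad, d = 2567.80 km
Total = 272.39 + 491.40 + 2225.11 + 2567.80 = 5556.70 km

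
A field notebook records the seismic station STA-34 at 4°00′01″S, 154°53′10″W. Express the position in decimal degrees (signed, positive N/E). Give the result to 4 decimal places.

-4.0003°, -154.8861°

lat: 4.0003° S → -4.0003°
lon: 154.8861° W → -154.8861°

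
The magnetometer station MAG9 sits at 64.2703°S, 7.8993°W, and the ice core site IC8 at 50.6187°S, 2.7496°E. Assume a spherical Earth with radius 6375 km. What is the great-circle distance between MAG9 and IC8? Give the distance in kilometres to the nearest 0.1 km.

Δφ = 13.6516°,  Δλ = 10.6489°
a = sin²(Δφ/2) + cos φ₁ cos φ₂ sin²(Δλ/2) = 0.016497
c = 2·arcsin(√a) = 0.257596 rad = 14.7592°
d = R·c = 6375 × 0.257596 = 1642.2 km

1642.2 km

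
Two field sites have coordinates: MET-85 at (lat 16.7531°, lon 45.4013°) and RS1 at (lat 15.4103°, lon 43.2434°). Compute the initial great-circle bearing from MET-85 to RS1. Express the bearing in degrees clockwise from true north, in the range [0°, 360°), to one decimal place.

Δλ = -2.1579°
y = sin Δλ · cos φ₂ = -0.036300
x = cos φ₁ sin φ₂ − sin φ₁ cos φ₂ cos Δλ = -0.023237
θ = atan2(y, x) = -122.6251° → 237.3749° (mod 360°)

237.4°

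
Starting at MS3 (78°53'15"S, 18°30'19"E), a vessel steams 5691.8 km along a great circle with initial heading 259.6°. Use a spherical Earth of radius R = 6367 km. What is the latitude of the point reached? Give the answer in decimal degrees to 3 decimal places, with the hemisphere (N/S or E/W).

MS3: φ = -78.88750°, λ = +18.50528°
δ = d/R = 5691.8/6367 = 0.893953 rad
φ₂ = arcsin(sin φ₁ cos δ + cos φ₁ sin δ cos θ)
   = arcsin(-0.98125·0.62634 + 0.19274·0.77955·-0.18052) = -39.91978°
λ₂ = λ₁ + atan2(sin θ sin δ cos φ₁, cos δ − sin φ₁ sin φ₂) = -72.79238°

39.920°S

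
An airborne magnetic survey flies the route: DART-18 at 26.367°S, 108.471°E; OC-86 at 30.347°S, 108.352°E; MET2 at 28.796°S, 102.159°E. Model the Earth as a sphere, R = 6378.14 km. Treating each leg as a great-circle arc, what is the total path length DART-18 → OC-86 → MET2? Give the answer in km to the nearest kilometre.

1067 km

DART-18→OC-86: c = 0.069488 rad, d = 443.21 km
OC-86→MET2: c = 0.097812 rad, d = 623.86 km
Total = 443.21 + 623.86 = 1067.07 km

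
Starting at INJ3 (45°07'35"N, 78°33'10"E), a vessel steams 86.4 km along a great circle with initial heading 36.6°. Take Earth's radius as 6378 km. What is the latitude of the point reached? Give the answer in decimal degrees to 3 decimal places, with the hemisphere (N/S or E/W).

INJ3: φ = +45.12639°, λ = +78.55278°
δ = d/R = 86.4/6378 = 0.013547 rad
φ₂ = arcsin(sin φ₁ cos δ + cos φ₁ sin δ cos θ)
   = arcsin(0.70866·0.99991 + 0.70555·0.01355·0.80282) = 45.74760°
λ₂ = λ₁ + atan2(sin θ sin δ cos φ₁, cos δ − sin φ₁ sin φ₂) = 79.21593°

45.748°N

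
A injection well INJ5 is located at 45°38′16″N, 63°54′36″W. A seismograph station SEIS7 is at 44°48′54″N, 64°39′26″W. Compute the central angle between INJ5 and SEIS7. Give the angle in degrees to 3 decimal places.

INJ5: φ = +45.63778°, λ = -63.91000°
SEIS7: φ = +44.81500°, λ = -64.65722°
Δφ = -0.8228°,  Δλ = -0.7472°
a = sin²(Δφ/2) + cos φ₁ cos φ₂ sin²(Δλ/2) = 0.000073
c = 2·arcsin(√a) = 0.017046 rad = 0.9767°

0.977°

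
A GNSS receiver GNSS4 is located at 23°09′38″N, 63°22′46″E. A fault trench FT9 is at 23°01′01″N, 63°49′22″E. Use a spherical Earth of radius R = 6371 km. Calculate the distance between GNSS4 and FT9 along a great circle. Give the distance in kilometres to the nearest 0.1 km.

GNSS4: φ = +23.16056°, λ = +63.37944°
FT9: φ = +23.01694°, λ = +63.82278°
Δφ = -0.1436°,  Δλ = 0.4433°
a = sin²(Δφ/2) + cos φ₁ cos φ₂ sin²(Δλ/2) = 0.000014
c = 2·arcsin(√a) = 0.007546 rad = 0.4324°
d = R·c = 6371 × 0.007546 = 48.1 km

48.1 km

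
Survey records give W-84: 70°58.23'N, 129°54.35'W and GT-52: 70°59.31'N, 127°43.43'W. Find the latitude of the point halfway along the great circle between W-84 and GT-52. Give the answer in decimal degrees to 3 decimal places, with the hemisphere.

W-84: φ = +70.97050°, λ = -129.90583°
GT-52: φ = +70.98850°, λ = -127.72383°
Bx = cos φ₂ cos Δλ = 0.325522,  By = cos φ₂ sin Δλ = 0.012403
φₘ = atan2(sin φ₁ + sin φ₂, √((cos φ₁ + Bx)² + By²)) = 70.98270°
λₘ = λ₁ + atan2(By, cos φ₁ + Bx) = -128.81533°

70.983°N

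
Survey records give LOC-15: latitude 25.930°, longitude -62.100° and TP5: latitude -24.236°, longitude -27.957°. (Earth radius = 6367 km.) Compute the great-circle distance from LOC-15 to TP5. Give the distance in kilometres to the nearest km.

Δφ = -50.1660°,  Δλ = 34.1430°
a = sin²(Δφ/2) + cos φ₁ cos φ₂ sin²(Δλ/2) = 0.250391
c = 2·arcsin(√a) = 1.048099 rad = 60.0517°
d = R·c = 6367 × 1.048099 = 6673.2 km

6673 km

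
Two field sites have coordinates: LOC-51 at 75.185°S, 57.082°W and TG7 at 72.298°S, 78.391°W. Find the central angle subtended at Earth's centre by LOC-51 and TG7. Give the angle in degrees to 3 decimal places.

6.579°

Δφ = 2.8870°,  Δλ = -21.3090°
a = sin²(Δφ/2) + cos φ₁ cos φ₂ sin²(Δλ/2) = 0.003292
c = 2·arcsin(√a) = 0.114820 rad = 6.5787°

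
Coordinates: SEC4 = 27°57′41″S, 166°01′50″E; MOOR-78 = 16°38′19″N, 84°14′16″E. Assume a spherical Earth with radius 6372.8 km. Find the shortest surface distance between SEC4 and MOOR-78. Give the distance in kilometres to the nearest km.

10096 km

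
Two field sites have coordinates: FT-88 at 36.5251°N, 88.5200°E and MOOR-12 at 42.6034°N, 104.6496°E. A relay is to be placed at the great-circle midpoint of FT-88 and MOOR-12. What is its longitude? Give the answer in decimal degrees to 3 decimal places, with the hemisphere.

Bx = cos φ₂ cos Δλ = 0.707083,  By = cos φ₂ sin Δλ = 0.204485
φₘ = atan2(sin φ₁ + sin φ₂, √((cos φ₁ + Bx)² + By²)) = 39.84359°
λₘ = λ₁ + atan2(By, cos φ₁ + Bx) = 96.22867°

96.229°E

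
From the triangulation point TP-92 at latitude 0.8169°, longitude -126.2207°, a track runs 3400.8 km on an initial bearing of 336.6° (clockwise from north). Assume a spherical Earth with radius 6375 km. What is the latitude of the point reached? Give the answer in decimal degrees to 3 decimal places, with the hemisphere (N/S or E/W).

δ = d/R = 3400.8/6375 = 0.533459 rad
φ₂ = arcsin(sin φ₁ cos δ + cos φ₁ sin δ cos θ)
   = arcsin(0.01426·0.86105 + 0.99990·0.50851·0.91775) = 28.61491°
λ₂ = λ₁ + atan2(sin θ sin δ cos φ₁, cos δ − sin φ₁ sin φ₂) = -139.52100°

28.615°N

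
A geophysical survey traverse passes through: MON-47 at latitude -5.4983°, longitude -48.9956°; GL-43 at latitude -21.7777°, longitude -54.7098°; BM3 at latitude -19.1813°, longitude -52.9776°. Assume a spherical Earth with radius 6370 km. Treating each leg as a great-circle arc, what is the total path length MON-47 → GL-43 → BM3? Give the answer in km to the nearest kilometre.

MON-47→GL-43: c = 0.300080 rad, d = 1911.51 km
GL-43→BM3: c = 0.053436 rad, d = 340.39 km
Total = 1911.51 + 340.39 = 2251.90 km

2252 km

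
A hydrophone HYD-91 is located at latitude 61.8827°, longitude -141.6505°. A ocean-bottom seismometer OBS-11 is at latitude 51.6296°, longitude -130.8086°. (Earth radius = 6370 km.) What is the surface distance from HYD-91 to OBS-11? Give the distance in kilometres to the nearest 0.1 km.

1313.7 km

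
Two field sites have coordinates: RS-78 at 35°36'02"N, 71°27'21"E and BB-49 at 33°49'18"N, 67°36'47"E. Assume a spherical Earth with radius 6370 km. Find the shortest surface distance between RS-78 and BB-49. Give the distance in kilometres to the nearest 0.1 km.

403.0 km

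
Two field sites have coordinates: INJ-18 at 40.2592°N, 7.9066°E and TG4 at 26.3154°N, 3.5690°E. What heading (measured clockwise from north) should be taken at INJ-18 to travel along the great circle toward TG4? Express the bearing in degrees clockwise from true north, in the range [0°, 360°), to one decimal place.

195.8°

Δλ = -4.3376°
y = sin Δλ · cos φ₂ = -0.067795
x = cos φ₁ sin φ₂ − sin φ₁ cos φ₂ cos Δλ = -0.239311
θ = atan2(y, x) = -164.1830° → 195.8170° (mod 360°)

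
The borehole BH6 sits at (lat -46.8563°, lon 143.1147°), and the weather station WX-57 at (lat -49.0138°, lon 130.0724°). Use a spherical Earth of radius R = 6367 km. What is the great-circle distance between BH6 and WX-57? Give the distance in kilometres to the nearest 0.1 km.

Δφ = -2.1575°,  Δλ = -13.0423°
a = sin²(Δφ/2) + cos φ₁ cos φ₂ sin²(Δλ/2) = 0.006139
c = 2·arcsin(√a) = 0.156869 rad = 8.9879°
d = R·c = 6367 × 0.156869 = 998.8 km

998.8 km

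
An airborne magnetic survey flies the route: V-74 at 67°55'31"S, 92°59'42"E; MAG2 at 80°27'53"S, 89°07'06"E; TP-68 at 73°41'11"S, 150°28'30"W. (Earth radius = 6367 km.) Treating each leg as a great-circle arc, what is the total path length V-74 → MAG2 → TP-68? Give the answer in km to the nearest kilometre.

3914 km

V-74: φ = -67.92528°, λ = +92.99500°
MAG2: φ = -80.46472°, λ = +89.11833°
TP-68: φ = -73.68639°, λ = -150.47500°
V-74→MAG2: c = 0.219510 rad, d = 1397.62 km
MAG2→TP-68: c = 0.395180 rad, d = 2516.11 km
Total = 1397.62 + 2516.11 = 3913.73 km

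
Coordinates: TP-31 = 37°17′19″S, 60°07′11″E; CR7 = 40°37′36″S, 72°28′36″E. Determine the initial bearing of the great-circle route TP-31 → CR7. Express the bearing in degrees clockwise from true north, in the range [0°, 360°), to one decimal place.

TP-31: φ = -37.28861°, λ = +60.11972°
CR7: φ = -40.62667°, λ = +72.47667°
Δλ = 12.3569°
y = sin Δλ · cos φ₂ = 0.162420
x = cos φ₁ sin φ₂ − sin φ₁ cos φ₂ cos Δλ = -0.068879
θ = atan2(y, x) = 112.9809° → 112.9809° (mod 360°)

113.0°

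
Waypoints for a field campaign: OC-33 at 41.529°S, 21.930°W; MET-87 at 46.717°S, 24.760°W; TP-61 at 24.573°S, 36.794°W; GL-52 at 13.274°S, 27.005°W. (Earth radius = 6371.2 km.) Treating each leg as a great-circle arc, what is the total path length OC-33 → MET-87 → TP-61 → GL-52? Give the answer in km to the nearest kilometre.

4927 km

OC-33→MET-87: c = 0.097225 rad, d = 619.44 km
MET-87→TP-61: c = 0.421351 rad, d = 2684.51 km
TP-61→GL-52: c = 0.254731 rad, d = 1622.94 km
Total = 619.44 + 2684.51 + 1622.94 = 4926.89 km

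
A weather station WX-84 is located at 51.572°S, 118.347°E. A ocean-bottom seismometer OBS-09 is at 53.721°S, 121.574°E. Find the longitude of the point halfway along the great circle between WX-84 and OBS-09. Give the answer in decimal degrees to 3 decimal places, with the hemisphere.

119.921°E

Bx = cos φ₂ cos Δλ = 0.590779,  By = cos φ₂ sin Δλ = 0.033309
φₘ = atan2(sin φ₁ + sin φ₂, √((cos φ₁ + Bx)² + By²)) = -52.65745°
λₘ = λ₁ + atan2(By, cos φ₁ + Bx) = 119.92084°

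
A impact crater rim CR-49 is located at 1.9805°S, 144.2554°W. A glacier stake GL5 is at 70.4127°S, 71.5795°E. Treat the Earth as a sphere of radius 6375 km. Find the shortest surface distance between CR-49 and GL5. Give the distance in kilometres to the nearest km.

Δφ = -68.4322°,  Δλ = -144.1651°
a = sin²(Δφ/2) + cos φ₁ cos φ₂ sin²(Δλ/2) = 0.619531
c = 2·arcsin(√a) = 1.812196 rad = 103.8312°
d = R·c = 6375 × 1.812196 = 11552.7 km

11553 km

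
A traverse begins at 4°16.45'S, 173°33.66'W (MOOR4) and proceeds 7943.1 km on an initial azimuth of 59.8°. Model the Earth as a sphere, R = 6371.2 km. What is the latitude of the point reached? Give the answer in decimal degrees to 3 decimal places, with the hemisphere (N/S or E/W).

26.858°N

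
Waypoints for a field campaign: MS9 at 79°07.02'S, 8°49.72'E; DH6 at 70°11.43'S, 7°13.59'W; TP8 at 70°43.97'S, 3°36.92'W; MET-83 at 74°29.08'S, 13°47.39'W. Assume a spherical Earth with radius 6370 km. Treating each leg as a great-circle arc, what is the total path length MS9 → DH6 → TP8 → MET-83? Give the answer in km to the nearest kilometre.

MS9: φ = -79.11700°, λ = +8.82867°
DH6: φ = -70.19050°, λ = -7.22650°
TP8: φ = -70.73283°, λ = -3.61533°
MET-83: φ = -74.48467°, λ = -13.78983°
MS9→DH6: c = 0.171132 rad, d = 1090.11 km
DH6→TP8: c = 0.023102 rad, d = 147.16 km
TP8→MET-83: c = 0.084063 rad, d = 535.48 km
Total = 1090.11 + 147.16 + 535.48 = 1772.75 km

1773 km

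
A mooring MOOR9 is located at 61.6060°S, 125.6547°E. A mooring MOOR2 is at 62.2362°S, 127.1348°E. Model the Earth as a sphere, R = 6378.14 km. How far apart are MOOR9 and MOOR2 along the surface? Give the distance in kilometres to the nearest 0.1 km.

104.6 km

Δφ = -0.6302°,  Δλ = 1.4801°
a = sin²(Δφ/2) + cos φ₁ cos φ₂ sin²(Δλ/2) = 0.000067
c = 2·arcsin(√a) = 0.016395 rad = 0.9394°
d = R·c = 6378.14 × 0.016395 = 104.6 km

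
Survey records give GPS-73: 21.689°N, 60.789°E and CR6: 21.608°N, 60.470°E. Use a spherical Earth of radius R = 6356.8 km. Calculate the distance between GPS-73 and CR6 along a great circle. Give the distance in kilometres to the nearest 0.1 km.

Δφ = -0.0810°,  Δλ = -0.3190°
a = sin²(Δφ/2) + cos φ₁ cos φ₂ sin²(Δλ/2) = 0.000007
c = 2·arcsin(√a) = 0.005365 rad = 0.3074°
d = R·c = 6356.8 × 0.005365 = 34.1 km

34.1 km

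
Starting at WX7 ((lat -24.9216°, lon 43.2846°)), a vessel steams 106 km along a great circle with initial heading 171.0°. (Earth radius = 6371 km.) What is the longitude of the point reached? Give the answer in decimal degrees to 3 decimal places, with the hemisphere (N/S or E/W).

43.450°E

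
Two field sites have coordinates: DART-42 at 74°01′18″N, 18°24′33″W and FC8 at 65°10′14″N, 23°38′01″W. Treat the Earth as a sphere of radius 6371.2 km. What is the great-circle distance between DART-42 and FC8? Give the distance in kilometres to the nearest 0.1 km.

1003.9 km

DART-42: φ = +74.02167°, λ = -18.40917°
FC8: φ = +65.17056°, λ = -23.63361°
Δφ = -8.8511°,  Δλ = -5.2244°
a = sin²(Δφ/2) + cos φ₁ cos φ₂ sin²(Δλ/2) = 0.006194
c = 2·arcsin(√a) = 0.157571 rad = 9.0282°
d = R·c = 6371.2 × 0.157571 = 1003.9 km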